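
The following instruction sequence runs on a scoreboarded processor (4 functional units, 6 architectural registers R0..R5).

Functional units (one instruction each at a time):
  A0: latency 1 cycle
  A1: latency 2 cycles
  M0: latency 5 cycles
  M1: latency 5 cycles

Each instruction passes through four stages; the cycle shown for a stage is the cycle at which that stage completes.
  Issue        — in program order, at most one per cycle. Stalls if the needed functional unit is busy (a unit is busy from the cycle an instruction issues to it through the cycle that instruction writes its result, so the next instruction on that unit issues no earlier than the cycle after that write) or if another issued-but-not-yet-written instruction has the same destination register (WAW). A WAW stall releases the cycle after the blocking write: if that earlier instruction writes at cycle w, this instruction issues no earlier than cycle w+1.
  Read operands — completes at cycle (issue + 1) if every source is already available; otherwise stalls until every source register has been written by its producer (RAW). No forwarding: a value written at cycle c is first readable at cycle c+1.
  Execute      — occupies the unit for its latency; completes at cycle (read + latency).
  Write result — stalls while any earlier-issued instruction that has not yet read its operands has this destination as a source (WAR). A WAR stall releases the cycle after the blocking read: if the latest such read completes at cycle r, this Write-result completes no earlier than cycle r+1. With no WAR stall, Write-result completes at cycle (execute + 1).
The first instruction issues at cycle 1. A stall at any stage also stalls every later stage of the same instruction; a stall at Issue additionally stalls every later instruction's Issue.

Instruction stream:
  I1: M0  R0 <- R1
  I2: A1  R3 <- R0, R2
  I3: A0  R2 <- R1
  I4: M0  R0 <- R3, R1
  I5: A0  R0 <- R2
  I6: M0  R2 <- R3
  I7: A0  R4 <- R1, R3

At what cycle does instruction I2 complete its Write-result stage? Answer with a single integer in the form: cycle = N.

[1] I1→M0
[2] I1 RO | I2→A1
[3] I3→A0
[4] I3 RO
[5] I3 EX
[7] I1 EX
[8] I1 WR R0
[9] I2 RO | I4→M0
[10] I3 WR R2
[11] I2 EX
[12] I2 WR R3
[13] I4 RO
[18] I4 EX
[19] I4 WR R0
[20] I5→A0
[21] I5 RO | I6→M0
[22] I5 EX | I6 RO
[23] I5 WR R0
[24] I7→A0
[25] I7 RO
[26] I7 EX
[27] I6 EX | I7 WR R4
[28] I6 WR R2

cycle = 12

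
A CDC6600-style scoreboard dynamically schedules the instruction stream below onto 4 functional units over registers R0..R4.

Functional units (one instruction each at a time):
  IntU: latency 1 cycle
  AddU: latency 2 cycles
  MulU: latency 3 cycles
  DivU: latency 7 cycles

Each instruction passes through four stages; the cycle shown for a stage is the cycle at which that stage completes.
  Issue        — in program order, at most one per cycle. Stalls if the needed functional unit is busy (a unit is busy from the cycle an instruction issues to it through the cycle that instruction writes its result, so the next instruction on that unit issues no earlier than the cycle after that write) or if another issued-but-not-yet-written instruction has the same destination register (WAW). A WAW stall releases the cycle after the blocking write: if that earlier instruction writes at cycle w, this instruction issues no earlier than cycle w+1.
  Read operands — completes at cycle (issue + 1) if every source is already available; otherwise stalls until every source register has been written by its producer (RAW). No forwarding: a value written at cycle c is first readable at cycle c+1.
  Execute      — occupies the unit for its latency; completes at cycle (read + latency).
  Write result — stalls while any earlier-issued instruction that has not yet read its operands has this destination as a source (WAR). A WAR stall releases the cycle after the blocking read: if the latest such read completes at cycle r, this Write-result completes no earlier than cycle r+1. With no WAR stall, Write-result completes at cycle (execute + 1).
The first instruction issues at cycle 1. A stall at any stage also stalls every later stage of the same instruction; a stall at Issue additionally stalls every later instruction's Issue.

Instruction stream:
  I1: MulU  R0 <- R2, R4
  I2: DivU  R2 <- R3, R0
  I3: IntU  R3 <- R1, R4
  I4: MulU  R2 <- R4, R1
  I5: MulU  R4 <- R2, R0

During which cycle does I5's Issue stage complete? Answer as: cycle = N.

I1 -> (1, 2, 5, 6)
I2 -> (2, 7, 14, 15)  // RAW R0: wait I1 write@6
I3 -> (3, 4, 5, 8)  // WAR R3: wait I2 read@7
I4 -> (16, 17, 20, 21)  // WAW R2: wait I2 write@15
I5 -> (22, 23, 26, 27)  // struct: MulU busy until I4 writes@21

cycle = 22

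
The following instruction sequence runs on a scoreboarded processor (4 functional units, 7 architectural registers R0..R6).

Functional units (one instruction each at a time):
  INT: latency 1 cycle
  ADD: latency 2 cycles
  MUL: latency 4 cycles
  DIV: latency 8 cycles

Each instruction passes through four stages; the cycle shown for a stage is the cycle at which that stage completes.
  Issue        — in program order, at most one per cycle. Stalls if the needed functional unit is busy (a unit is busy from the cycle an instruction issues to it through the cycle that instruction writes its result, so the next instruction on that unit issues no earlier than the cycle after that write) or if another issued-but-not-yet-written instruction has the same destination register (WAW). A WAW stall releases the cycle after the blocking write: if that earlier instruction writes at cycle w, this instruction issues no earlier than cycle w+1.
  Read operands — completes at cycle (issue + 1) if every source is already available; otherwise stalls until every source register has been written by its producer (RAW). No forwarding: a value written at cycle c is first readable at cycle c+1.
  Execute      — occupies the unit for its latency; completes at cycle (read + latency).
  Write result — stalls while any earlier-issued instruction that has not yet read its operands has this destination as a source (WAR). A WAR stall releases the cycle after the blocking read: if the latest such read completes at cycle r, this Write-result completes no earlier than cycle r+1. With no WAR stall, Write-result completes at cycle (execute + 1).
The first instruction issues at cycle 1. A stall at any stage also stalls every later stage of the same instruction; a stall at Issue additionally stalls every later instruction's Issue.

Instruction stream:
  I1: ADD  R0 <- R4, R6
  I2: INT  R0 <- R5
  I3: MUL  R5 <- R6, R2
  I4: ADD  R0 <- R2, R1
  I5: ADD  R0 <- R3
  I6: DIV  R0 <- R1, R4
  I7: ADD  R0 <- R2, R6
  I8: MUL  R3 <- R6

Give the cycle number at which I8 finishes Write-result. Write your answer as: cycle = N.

1) issue 1, read 2, done 4, write 5
2) issue 6, read 7, done 8, write 9  <WAW R0: wait I1 write@5>
3) issue 7, read 8, done 12, write 13
4) issue 10, read 11, done 13, write 14  <WAW R0: wait I2 write@9>
5) issue 15, read 16, done 18, write 19  <struct: ADD busy until I4 writes@14>
6) issue 20, read 21, done 29, write 30  <WAW R0: wait I5 write@19>
7) issue 31, read 32, done 34, write 35  <WAW R0: wait I6 write@30>
8) issue 32, read 33, done 37, write 38

cycle = 38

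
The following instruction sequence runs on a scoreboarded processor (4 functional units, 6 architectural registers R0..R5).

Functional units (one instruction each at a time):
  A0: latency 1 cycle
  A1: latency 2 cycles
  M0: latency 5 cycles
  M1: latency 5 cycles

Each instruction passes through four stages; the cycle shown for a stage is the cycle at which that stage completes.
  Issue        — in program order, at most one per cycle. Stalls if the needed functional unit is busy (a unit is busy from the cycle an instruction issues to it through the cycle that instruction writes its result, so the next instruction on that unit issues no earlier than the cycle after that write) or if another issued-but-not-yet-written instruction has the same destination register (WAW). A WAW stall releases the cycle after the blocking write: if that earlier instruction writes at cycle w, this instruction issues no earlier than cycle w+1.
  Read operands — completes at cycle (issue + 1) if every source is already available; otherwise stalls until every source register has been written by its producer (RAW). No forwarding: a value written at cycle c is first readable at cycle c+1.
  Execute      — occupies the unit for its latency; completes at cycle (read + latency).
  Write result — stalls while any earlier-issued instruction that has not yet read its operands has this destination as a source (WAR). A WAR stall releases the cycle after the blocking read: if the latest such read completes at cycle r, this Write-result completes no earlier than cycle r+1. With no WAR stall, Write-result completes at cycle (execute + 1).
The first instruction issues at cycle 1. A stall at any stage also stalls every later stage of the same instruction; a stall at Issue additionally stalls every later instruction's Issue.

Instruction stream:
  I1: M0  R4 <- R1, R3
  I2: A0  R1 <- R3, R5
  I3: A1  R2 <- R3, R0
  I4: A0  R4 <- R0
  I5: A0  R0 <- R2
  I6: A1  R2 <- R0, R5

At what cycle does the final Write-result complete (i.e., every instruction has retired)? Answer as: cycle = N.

c1: I1 issues→M0
c2: I1 reads · I2 issues→A0
c3: I2 reads · I3 issues→A1
c4: I2 exec-done · I3 reads
c5: I2 writes R1
c6: I3 exec-done
c7: I1 exec-done · I3 writes R2
c8: I1 writes R4
c9: I4 issues→A0
c10: I4 reads
c11: I4 exec-done
c12: I4 writes R4
c13: I5 issues→A0
c14: I5 reads · I6 issues→A1
c15: I5 exec-done
c16: I5 writes R0
c17: I6 reads
c19: I6 exec-done
c20: I6 writes R2

cycle = 20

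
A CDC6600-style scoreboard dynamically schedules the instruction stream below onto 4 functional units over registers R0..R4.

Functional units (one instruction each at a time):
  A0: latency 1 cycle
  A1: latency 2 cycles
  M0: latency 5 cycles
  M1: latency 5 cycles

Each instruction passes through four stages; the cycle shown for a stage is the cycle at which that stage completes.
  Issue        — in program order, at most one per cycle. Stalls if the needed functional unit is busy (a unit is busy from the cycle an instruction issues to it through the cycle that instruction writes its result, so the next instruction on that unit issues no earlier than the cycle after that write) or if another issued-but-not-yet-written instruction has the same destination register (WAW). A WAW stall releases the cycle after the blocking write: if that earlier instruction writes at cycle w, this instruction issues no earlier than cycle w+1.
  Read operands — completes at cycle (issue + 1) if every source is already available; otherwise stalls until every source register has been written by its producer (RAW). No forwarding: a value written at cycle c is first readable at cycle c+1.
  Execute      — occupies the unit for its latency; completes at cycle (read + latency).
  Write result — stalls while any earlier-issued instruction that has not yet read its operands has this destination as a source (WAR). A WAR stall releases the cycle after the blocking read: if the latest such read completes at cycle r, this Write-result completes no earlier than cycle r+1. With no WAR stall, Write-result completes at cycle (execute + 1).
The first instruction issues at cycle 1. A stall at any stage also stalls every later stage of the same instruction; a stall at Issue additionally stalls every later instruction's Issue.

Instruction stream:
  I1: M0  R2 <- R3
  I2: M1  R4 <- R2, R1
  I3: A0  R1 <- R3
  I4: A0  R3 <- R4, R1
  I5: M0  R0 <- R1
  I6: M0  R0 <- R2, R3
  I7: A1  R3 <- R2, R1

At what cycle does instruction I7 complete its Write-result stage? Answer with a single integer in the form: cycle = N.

I1: IS=1 RO=2 EX=7 WR=8
I2: IS=2 RO=9 EX=14 WR=15  [RAW R2: wait I1 write@8]
I3: IS=3 RO=4 EX=5 WR=10  [WAR R1: wait I2 read@9]
I4: IS=11 RO=16 EX=17 WR=18  [struct: A0 busy until I3 writes@10; RAW R4: wait I2 write@15]
I5: IS=12 RO=13 EX=18 WR=19
I6: IS=20 RO=21 EX=26 WR=27  [struct: M0 busy until I5 writes@19]
I7: IS=21 RO=22 EX=24 WR=25

cycle = 25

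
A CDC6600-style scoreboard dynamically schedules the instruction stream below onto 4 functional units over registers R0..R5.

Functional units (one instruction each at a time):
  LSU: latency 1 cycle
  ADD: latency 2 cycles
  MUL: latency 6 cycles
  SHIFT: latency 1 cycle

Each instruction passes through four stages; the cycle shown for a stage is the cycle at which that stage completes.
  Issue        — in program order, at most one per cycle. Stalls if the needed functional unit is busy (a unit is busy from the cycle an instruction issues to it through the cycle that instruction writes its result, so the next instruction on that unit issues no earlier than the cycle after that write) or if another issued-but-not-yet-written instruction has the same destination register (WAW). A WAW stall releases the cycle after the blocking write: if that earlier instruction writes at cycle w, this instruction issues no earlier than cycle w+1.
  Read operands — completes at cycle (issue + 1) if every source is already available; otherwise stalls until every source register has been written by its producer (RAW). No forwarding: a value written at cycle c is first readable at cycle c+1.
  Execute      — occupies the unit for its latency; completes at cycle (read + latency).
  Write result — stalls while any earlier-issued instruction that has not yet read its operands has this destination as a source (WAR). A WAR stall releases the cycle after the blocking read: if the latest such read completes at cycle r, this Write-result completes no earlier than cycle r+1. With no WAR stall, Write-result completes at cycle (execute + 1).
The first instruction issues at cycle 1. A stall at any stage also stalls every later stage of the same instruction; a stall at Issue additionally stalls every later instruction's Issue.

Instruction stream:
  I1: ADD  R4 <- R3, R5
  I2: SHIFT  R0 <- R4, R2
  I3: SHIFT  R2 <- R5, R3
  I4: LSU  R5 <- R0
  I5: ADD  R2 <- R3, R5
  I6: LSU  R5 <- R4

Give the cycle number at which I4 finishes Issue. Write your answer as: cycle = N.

cycle = 10

1) issue 1, read 2, done 4, write 5
2) issue 2, read 6, done 7, write 8  <RAW R4: wait I1 write@5>
3) issue 9, read 10, done 11, write 12  <struct: SHIFT busy until I2 writes@8>
4) issue 10, read 11, done 12, write 13
5) issue 13, read 14, done 16, write 17  <WAW R2: wait I3 write@12>
6) issue 14, read 15, done 16, write 17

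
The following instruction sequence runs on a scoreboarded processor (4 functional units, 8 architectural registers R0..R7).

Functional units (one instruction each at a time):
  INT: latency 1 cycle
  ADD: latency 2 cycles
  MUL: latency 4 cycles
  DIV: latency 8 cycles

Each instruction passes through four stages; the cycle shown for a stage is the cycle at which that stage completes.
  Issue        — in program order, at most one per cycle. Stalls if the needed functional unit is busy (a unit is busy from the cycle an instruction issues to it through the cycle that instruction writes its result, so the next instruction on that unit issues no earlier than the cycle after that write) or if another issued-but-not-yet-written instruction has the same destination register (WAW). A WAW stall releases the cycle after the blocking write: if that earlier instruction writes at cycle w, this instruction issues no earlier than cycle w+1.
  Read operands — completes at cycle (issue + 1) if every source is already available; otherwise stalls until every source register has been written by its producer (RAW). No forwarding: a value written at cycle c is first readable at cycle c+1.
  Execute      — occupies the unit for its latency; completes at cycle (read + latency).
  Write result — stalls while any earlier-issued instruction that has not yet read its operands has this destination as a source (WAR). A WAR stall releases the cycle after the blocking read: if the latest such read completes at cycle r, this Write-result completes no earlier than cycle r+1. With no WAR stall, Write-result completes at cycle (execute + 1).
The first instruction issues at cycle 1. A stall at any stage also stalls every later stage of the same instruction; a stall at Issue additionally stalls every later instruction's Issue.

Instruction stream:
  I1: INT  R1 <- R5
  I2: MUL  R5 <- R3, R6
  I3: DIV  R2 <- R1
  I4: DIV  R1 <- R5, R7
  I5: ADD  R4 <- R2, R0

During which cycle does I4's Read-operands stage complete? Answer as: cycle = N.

t=1  I1→INT
t=2  I1 RO · I2→MUL
t=3  I1 EX · I2 RO · I3→DIV
t=4  I1 WR R1
t=5  I3 RO
t=7  I2 EX
t=8  I2 WR R5
t=13  I3 EX
t=14  I3 WR R2
t=15  I4→DIV
t=16  I4 RO · I5→ADD
t=17  I5 RO
t=19  I5 EX
t=20  I5 WR R4
t=24  I4 EX
t=25  I4 WR R1

cycle = 16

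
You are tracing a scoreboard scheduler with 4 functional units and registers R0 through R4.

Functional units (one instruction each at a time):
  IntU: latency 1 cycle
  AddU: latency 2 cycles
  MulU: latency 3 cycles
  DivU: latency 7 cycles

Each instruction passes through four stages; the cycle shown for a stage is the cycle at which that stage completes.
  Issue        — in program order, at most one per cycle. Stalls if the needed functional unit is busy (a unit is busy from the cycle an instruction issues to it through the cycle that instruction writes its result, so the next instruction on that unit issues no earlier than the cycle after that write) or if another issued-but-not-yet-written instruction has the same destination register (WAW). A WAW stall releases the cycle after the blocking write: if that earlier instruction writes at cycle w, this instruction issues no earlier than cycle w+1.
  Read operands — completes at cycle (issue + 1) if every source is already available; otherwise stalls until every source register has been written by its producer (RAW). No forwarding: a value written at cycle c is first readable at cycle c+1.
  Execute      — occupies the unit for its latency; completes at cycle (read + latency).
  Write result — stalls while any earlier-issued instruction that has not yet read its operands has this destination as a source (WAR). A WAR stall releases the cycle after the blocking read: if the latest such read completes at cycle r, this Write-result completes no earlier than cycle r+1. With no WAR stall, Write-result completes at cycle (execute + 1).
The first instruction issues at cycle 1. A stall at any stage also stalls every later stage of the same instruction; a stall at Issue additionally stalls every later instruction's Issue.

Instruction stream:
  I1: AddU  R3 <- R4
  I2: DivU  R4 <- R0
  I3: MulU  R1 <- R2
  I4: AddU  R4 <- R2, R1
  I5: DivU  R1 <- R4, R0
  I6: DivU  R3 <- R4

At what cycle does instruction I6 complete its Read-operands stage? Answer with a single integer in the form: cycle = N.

cycle = 27

I1: IS=1 RO=2 EX=4 WR=5
I2: IS=2 RO=3 EX=10 WR=11
I3: IS=3 RO=4 EX=7 WR=8
I4: IS=12 RO=13 EX=15 WR=16  [WAW R4: wait I2 write@11]
I5: IS=13 RO=17 EX=24 WR=25  [RAW R4: wait I4 write@16]
I6: IS=26 RO=27 EX=34 WR=35  [struct: DivU busy until I5 writes@25]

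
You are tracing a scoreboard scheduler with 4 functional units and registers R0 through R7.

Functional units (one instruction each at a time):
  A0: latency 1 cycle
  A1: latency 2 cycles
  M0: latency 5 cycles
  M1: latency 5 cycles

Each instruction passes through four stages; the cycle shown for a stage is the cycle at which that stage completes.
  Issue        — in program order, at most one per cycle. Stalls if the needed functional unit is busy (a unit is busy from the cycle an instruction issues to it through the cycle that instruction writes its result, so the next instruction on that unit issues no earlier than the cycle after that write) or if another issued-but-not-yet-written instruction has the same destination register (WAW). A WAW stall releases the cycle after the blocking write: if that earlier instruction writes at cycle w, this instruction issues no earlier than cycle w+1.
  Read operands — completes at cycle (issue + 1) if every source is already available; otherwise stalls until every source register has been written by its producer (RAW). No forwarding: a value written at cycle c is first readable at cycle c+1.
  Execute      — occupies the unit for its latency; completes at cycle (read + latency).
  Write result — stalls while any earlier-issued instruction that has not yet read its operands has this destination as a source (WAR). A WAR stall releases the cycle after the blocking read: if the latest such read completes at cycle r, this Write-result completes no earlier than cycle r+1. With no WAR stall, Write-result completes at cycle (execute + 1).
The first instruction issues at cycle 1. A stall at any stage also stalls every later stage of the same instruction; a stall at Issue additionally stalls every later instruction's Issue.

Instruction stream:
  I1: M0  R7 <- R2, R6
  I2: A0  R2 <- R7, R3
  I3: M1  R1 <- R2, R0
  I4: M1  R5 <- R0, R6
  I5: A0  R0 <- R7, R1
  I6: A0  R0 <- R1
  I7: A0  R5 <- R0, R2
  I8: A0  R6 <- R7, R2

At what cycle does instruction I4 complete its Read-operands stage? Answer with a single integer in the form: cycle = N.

t=1  I1 issues→M0
t=2  I1 reads, I2 issues→A0
t=3  I3 issues→M1
t=7  I1 exec-done
t=8  I1 writes R7
t=9  I2 reads
t=10  I2 exec-done
t=11  I2 writes R2
t=12  I3 reads
t=17  I3 exec-done
t=18  I3 writes R1
t=19  I4 issues→M1
t=20  I4 reads, I5 issues→A0
t=21  I5 reads
t=22  I5 exec-done
t=23  I5 writes R0
t=24  I6 issues→A0
t=25  I4 exec-done, I6 reads
t=26  I4 writes R5, I6 exec-done
t=27  I6 writes R0
t=28  I7 issues→A0
t=29  I7 reads
t=30  I7 exec-done
t=31  I7 writes R5
t=32  I8 issues→A0
t=33  I8 reads
t=34  I8 exec-done
t=35  I8 writes R6

cycle = 20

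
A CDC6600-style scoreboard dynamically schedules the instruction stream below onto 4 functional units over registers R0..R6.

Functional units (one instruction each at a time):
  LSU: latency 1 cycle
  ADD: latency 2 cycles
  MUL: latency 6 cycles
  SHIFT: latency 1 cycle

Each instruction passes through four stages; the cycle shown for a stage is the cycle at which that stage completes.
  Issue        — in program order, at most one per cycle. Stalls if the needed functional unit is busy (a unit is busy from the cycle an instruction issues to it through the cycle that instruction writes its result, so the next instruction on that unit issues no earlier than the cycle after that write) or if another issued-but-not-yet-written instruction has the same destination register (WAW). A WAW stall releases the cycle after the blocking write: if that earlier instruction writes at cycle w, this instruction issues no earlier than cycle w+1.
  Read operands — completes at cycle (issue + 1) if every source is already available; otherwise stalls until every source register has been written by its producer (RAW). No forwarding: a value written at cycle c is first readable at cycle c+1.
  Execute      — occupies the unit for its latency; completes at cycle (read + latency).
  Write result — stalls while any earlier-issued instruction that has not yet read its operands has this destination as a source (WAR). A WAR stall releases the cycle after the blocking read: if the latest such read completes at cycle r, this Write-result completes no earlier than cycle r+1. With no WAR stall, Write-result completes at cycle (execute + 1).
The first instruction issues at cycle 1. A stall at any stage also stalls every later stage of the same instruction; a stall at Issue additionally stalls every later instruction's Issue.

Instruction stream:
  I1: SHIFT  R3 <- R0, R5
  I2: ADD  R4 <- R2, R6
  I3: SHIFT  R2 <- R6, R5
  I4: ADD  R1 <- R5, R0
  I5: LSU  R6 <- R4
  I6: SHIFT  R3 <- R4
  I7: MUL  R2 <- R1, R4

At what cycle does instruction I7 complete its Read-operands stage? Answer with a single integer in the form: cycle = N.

I1 -> (1, 2, 3, 4)
I2 -> (2, 3, 5, 6)
I3 -> (5, 6, 7, 8)  // struct: SHIFT busy until I1 writes@4
I4 -> (7, 8, 10, 11)  // struct: ADD busy until I2 writes@6
I5 -> (8, 9, 10, 11)
I6 -> (9, 10, 11, 12)
I7 -> (10, 12, 18, 19)  // RAW R1: wait I4 write@11

cycle = 12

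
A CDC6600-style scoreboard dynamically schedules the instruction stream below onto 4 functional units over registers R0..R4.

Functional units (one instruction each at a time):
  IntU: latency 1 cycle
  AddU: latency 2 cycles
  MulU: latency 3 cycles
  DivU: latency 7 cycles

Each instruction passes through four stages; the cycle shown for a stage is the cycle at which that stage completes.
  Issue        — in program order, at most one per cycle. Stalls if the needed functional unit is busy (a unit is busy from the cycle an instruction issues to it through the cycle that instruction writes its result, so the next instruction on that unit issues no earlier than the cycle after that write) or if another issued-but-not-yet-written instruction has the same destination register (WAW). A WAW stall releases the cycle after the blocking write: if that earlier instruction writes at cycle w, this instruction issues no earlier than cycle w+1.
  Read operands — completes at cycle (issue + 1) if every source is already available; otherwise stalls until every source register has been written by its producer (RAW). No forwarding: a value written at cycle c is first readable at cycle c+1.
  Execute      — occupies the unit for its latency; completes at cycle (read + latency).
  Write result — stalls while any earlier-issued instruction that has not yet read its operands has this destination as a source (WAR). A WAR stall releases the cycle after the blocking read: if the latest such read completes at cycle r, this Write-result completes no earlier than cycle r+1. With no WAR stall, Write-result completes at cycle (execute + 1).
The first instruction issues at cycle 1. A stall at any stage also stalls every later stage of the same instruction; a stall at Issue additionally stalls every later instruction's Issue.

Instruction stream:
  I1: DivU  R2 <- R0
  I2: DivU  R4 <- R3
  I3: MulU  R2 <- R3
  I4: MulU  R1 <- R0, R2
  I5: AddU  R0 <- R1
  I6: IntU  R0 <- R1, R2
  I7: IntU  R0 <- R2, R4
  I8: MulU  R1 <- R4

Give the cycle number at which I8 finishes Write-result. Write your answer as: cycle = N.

I1  is:1  ro:2  ex:9  wr:10
I2  is:11  ro:12  ex:19  wr:20  — struct: DivU busy until I1 writes@10
I3  is:12  ro:13  ex:16  wr:17
I4  is:18  ro:19  ex:22  wr:23  — struct: MulU busy until I3 writes@17
I5  is:19  ro:24  ex:26  wr:27  — RAW R1: wait I4 write@23
I6  is:28  ro:29  ex:30  wr:31  — WAW R0: wait I5 write@27
I7  is:32  ro:33  ex:34  wr:35  — struct: IntU busy until I6 writes@31
I8  is:33  ro:34  ex:37  wr:38

cycle = 38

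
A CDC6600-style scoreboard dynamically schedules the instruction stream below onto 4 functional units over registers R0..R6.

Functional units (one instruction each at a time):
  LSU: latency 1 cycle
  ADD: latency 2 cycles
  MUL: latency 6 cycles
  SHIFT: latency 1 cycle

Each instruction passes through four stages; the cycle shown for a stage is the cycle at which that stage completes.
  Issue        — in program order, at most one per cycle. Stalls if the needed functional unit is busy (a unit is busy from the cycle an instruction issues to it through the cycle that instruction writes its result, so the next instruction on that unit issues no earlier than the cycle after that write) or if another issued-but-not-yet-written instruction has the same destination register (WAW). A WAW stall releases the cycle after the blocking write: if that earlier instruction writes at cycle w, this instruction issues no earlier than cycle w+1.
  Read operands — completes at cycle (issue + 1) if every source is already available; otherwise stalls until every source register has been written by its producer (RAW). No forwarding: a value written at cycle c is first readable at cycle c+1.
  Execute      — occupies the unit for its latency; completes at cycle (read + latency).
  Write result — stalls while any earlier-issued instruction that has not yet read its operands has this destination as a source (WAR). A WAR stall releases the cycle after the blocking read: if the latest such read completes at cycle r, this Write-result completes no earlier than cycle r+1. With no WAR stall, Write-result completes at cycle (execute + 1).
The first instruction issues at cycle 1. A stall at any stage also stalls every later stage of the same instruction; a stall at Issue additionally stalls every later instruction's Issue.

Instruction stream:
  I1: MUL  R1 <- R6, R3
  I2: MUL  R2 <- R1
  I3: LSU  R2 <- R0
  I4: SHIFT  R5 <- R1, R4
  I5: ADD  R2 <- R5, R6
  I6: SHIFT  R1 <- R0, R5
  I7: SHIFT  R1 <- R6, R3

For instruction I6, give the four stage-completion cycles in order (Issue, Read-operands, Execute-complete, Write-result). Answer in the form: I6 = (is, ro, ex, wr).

I6 = (24, 25, 26, 27)

cycle 1: I1→MUL
cycle 2: I1 RO
cycle 8: I1 EX
cycle 9: I1 WR R1
cycle 10: I2→MUL
cycle 11: I2 RO
cycle 17: I2 EX
cycle 18: I2 WR R2
cycle 19: I3→LSU
cycle 20: I3 RO · I4→SHIFT
cycle 21: I3 EX · I4 RO
cycle 22: I3 WR R2 · I4 EX
cycle 23: I4 WR R5 · I5→ADD
cycle 24: I5 RO · I6→SHIFT
cycle 25: I6 RO
cycle 26: I5 EX · I6 EX
cycle 27: I5 WR R2 · I6 WR R1
cycle 28: I7→SHIFT
cycle 29: I7 RO
cycle 30: I7 EX
cycle 31: I7 WR R1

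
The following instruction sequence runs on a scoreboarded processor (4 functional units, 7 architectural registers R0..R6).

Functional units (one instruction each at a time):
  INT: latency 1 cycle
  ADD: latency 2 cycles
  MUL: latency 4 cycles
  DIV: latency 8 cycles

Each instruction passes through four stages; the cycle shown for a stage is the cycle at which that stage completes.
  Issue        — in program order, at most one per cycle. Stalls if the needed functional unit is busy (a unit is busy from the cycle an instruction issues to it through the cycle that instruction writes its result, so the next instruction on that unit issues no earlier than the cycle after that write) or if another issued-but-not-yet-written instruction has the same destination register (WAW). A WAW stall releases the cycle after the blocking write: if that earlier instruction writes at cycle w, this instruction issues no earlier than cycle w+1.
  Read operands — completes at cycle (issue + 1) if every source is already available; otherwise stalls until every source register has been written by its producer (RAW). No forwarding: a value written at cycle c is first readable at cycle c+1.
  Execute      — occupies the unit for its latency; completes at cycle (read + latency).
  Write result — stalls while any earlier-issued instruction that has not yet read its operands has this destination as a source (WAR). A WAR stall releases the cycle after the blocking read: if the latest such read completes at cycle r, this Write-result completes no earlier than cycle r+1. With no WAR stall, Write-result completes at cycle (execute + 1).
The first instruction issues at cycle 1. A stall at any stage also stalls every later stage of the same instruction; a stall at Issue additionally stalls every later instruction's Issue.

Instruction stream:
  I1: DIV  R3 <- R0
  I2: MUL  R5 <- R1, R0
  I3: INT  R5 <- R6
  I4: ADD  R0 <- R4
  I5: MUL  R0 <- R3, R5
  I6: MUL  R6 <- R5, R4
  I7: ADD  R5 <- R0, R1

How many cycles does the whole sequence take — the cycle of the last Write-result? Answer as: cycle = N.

cycle = 28

t=1  issue I1 (DIV)
t=2  I1 read-ops | issue I2 (MUL)
t=3  I2 read-ops
t=7  I2 finished on MUL
t=8  I2→R5
t=9  issue I3 (INT)
t=10  I1 finished on DIV | I3 read-ops | issue I4 (ADD)
t=11  I1→R3 | I3 finished on INT | I4 read-ops
t=12  I3→R5
t=13  I4 finished on ADD
t=14  I4→R0
t=15  issue I5 (MUL)
t=16  I5 read-ops
t=20  I5 finished on MUL
t=21  I5→R0
t=22  issue I6 (MUL)
t=23  I6 read-ops | issue I7 (ADD)
t=24  I7 read-ops
t=26  I7 finished on ADD
t=27  I6 finished on MUL | I7→R5
t=28  I6→R6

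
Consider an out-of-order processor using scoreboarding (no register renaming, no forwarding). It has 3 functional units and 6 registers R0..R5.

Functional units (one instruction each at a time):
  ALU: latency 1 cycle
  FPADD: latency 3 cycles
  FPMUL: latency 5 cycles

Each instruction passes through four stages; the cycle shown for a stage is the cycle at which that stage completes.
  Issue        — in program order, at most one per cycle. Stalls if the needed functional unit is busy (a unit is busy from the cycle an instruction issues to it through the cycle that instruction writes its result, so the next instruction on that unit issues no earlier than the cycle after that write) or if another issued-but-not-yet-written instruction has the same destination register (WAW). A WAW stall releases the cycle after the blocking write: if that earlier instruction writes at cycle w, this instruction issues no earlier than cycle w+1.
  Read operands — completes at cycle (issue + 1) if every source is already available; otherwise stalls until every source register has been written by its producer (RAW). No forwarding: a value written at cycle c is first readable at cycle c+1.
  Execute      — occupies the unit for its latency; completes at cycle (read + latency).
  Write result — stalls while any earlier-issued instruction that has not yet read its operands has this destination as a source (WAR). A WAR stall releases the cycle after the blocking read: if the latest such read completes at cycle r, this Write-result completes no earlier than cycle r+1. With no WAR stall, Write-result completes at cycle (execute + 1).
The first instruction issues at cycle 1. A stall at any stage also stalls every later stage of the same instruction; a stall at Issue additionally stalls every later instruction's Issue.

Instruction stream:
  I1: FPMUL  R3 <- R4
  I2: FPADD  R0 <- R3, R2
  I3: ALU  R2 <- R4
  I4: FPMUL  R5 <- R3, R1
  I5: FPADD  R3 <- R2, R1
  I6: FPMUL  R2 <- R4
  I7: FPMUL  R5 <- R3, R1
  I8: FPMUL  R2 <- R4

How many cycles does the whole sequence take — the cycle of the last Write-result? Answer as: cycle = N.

[I1] 1/2/7/8
[I2] 2/9/12/13  (RAW R3: wait I1 write@8)
[I3] 3/4/5/10  (WAR R2: wait I2 read@9)
[I4] 9/10/15/16  (struct: FPMUL busy until I1 writes@8)
[I5] 14/15/18/19  (struct: FPADD busy until I2 writes@13)
[I6] 17/18/23/24  (struct: FPMUL busy until I4 writes@16)
[I7] 25/26/31/32  (struct: FPMUL busy until I6 writes@24)
[I8] 33/34/39/40  (struct: FPMUL busy until I7 writes@32)

cycle = 40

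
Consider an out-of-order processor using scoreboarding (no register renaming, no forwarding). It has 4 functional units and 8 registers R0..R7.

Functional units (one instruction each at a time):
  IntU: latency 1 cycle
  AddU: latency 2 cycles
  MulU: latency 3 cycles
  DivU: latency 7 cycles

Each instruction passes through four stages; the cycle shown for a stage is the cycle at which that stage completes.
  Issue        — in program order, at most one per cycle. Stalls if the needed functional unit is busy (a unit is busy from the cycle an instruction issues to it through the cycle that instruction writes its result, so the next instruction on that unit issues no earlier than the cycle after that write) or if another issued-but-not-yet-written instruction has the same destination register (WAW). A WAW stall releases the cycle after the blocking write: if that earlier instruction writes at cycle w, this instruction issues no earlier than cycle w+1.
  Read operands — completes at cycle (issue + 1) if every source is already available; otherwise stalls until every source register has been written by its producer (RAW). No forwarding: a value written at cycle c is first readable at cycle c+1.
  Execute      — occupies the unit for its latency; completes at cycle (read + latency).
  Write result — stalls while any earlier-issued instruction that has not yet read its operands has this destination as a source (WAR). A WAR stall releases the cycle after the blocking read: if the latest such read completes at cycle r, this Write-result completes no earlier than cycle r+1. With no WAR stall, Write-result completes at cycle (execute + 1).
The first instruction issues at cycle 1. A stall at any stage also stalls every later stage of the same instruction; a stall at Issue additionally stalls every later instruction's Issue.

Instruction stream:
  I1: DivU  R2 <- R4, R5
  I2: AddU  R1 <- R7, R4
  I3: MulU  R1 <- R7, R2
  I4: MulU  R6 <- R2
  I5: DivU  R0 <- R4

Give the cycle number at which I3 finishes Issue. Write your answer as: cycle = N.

cycle = 7

[1] I1→DivU
[2] I1 RO | I2→AddU
[3] I2 RO
[5] I2 EX
[6] I2 WR R1
[7] I3→MulU
[9] I1 EX
[10] I1 WR R2
[11] I3 RO
[14] I3 EX
[15] I3 WR R1
[16] I4→MulU
[17] I4 RO | I5→DivU
[18] I5 RO
[20] I4 EX
[21] I4 WR R6
[25] I5 EX
[26] I5 WR R0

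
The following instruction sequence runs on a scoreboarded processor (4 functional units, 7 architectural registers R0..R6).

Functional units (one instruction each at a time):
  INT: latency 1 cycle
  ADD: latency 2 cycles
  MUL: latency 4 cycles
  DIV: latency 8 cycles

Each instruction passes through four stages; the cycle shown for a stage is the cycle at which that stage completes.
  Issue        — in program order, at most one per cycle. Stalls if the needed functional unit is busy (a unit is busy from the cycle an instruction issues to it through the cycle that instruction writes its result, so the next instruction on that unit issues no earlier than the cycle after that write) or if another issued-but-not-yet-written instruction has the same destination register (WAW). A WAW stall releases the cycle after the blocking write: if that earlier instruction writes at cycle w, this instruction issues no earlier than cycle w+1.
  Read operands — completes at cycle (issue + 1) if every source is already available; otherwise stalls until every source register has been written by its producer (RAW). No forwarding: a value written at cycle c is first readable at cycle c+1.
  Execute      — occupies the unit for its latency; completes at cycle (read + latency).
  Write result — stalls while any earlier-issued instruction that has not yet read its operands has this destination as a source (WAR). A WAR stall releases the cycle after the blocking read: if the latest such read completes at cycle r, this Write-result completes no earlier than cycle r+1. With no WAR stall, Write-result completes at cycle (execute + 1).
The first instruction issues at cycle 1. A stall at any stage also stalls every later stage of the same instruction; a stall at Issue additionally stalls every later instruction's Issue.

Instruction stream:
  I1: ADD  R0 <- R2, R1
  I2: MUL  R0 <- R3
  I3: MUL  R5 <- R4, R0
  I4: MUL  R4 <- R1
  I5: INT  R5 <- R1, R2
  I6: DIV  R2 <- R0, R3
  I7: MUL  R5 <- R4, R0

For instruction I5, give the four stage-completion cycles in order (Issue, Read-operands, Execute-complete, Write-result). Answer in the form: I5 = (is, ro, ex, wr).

I1 -> (1, 2, 4, 5)
I2 -> (6, 7, 11, 12)  // WAW R0: wait I1 write@5
I3 -> (13, 14, 18, 19)  // struct: MUL busy until I2 writes@12
I4 -> (20, 21, 25, 26)  // struct: MUL busy until I3 writes@19
I5 -> (21, 22, 23, 24)
I6 -> (22, 23, 31, 32)
I7 -> (27, 28, 32, 33)  // struct: MUL busy until I4 writes@26

I5 = (21, 22, 23, 24)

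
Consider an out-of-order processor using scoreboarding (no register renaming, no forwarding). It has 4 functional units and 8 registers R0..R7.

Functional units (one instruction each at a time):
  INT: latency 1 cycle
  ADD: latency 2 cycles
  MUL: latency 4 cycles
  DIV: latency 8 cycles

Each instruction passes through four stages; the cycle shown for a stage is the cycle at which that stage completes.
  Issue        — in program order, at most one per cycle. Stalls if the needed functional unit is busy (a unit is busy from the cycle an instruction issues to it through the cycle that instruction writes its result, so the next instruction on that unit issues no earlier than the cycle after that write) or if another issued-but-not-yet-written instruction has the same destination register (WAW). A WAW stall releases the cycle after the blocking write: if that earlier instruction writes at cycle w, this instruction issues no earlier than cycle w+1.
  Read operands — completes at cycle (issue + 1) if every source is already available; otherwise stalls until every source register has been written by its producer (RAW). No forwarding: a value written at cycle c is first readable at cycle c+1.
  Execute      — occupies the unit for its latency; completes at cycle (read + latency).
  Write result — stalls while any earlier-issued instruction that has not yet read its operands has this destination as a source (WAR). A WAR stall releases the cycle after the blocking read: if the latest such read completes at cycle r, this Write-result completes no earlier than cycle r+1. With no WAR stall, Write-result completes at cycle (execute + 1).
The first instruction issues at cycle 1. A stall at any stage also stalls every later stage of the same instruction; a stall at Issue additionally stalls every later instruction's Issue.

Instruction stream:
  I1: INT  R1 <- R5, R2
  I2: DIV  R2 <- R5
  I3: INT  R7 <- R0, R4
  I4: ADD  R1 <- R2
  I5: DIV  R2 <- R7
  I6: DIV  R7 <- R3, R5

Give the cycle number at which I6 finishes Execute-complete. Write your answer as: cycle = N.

cycle = 33

t=1  I1 dispatched to INT
t=2  I1 operands ready | I2 dispatched to DIV
t=3  I1 complete | I2 operands ready
t=4  R1←I1
t=5  I3 dispatched to INT
t=6  I3 operands ready | I4 dispatched to ADD
t=7  I3 complete
t=8  R7←I3
t=11  I2 complete
t=12  R2←I2
t=13  I4 operands ready | I5 dispatched to DIV
t=14  I5 operands ready
t=15  I4 complete
t=16  R1←I4
t=22  I5 complete
t=23  R2←I5
t=24  I6 dispatched to DIV
t=25  I6 operands ready
t=33  I6 complete
t=34  R7←I6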